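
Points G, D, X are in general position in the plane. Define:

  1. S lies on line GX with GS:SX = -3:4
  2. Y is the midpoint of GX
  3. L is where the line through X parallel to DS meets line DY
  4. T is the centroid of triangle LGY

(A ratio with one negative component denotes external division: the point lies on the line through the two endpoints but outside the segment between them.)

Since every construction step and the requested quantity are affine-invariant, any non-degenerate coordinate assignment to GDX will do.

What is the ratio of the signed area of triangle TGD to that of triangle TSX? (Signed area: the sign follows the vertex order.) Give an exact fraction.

[TGD]:[TSX] = 15/8

Work in coordinates with G = (0, 0), D = (1, 0), X = (0, 1).
1. S lies on line GX with GS:SX = -3:4 ⇒ S = (0, -3)
2. Y is the midpoint of GX ⇒ Y = (0, 1/2)
3. L is where the line through X parallel to DS meets line DY ⇒ L = (-1/7, 4/7)
4. T is the centroid of triangle LGY ⇒ T = (-1/21, 5/14)
2·[TGD] = 5/14, 2·[TSX] = 4/21
[TGD]:[TSX] = 5/14:4/21 = 15/8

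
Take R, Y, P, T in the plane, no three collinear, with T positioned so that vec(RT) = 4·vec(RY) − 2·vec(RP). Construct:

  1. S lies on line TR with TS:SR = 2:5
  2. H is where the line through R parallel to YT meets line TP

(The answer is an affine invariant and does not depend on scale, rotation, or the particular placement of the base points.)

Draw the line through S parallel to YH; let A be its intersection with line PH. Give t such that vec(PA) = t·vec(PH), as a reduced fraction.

t = 9/7

Set R = (0, 0), Y = (1, 0), P = (0, 1), T = (4, -2); any affine frame gives the same invariant.
1. S lies on line TR with TS:SR = 2:5 ⇒ S = (20/7, -10/7)
2. H is where the line through R parallel to YT meets line TP ⇒ H = (12, -8)
through S parallel to YH: direction (11, -8); meets PH at A = (108/7, -74/7)
A = P + t·(H−P) with t = 9/7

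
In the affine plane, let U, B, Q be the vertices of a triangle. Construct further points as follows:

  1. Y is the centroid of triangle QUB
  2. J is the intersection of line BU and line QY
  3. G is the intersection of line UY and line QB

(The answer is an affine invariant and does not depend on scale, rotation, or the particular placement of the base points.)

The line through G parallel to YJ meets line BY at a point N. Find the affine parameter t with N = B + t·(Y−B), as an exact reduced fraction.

t = 1/2

Set U = (0, 0), B = (1, 0), Q = (0, 1); any affine frame gives the same invariant.
1. Y is the centroid of triangle QUB ⇒ Y = (1/3, 1/3)
2. J is the intersection of line BU and line QY ⇒ J = (1/2, 0)
3. G is the intersection of line UY and line QB ⇒ G = (1/2, 1/2)
through G parallel to YJ: direction (1/6, -1/3); meets BY at N = (2/3, 1/6)
N = B + t·(Y−B) with t = 1/2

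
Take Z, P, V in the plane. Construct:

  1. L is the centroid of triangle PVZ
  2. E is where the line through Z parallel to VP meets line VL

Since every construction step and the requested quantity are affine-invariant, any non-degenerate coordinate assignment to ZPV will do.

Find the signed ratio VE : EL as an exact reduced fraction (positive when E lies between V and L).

VE:EL = -3/2

Choose coordinates Z = (0, 0), P = (1, 0), V = (0, 1).
1. L is the centroid of triangle PVZ ⇒ L = (1/3, 1/3)
2. E is where the line through Z parallel to VP meets line VL ⇒ E = (1, -1)
E = V + t·(L−V) with t = 3, so VE:EL = t:(1−t) = 3:-2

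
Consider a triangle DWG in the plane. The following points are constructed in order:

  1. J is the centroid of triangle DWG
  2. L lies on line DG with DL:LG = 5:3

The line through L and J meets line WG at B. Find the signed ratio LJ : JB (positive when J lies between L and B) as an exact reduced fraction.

Set D = (0, 0), W = (1, 0), G = (0, 1); any affine frame gives the same invariant.
1. J is the centroid of triangle DWG ⇒ J = (1/3, 1/3)
2. L lies on line DG with DL:LG = 5:3 ⇒ L = (0, 5/8)
line LJ meets WG at B = (3, -2)
J = L + t·(B−L) with t = 1/9, so LJ:JB = 1/9:8/9

LJ:JB = 1/8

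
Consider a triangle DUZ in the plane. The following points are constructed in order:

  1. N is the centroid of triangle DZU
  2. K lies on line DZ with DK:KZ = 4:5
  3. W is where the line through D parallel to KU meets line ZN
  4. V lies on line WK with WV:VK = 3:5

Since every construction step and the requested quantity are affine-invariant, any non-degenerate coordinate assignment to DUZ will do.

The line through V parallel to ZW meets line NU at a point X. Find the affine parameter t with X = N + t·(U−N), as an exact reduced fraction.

t = -5/24

Assign D = (0, 0), U = (1, 0), Z = (0, 1) — the answer is frame-independent, so this choice is without loss of generality.
1. N is the centroid of triangle DZU ⇒ N = (1/3, 1/3)
2. K lies on line DZ with DK:KZ = 4:5 ⇒ K = (0, 4/9)
3. W is where the line through D parallel to KU meets line ZN ⇒ W = (9/14, -2/7)
4. V lies on line WK with WV:VK = 3:5 ⇒ V = (45/112, -1/84)
through V parallel to ZW: direction (9/14, -9/7); meets NU at X = (7/36, 29/72)
X = N + t·(U−N) with t = -5/24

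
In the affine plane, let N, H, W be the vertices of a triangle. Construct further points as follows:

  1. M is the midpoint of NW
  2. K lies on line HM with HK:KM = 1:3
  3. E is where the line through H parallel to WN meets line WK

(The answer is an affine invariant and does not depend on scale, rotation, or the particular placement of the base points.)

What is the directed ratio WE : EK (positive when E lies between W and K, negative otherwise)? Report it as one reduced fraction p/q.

Choose coordinates N = (0, 0), H = (1, 0), W = (0, 1).
1. M is the midpoint of NW ⇒ M = (0, 1/2)
2. K lies on line HM with HK:KM = 1:3 ⇒ K = (3/4, 1/8)
3. E is where the line through H parallel to WN meets line WK ⇒ E = (1, -1/6)
E = W + t·(K−W) with t = 4/3, so WE:EK = t:(1−t) = 4/3:-1/3

WE:EK = -4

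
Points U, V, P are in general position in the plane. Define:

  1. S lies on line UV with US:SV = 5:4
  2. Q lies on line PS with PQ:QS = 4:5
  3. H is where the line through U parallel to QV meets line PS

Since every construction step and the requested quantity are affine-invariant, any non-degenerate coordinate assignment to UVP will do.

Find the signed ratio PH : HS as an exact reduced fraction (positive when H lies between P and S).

Set U = (0, 0), V = (1, 0), P = (0, 1); any affine frame gives the same invariant.
1. S lies on line UV with US:SV = 5:4 ⇒ S = (5/9, 0)
2. Q lies on line PS with PQ:QS = 4:5 ⇒ Q = (20/81, 5/9)
3. H is where the line through U parallel to QV meets line PS ⇒ H = (305/324, -25/36)
H = P + t·(S−P) with t = 61/36, so PH:HS = t:(1−t) = 61/36:-25/36

PH:HS = -61/25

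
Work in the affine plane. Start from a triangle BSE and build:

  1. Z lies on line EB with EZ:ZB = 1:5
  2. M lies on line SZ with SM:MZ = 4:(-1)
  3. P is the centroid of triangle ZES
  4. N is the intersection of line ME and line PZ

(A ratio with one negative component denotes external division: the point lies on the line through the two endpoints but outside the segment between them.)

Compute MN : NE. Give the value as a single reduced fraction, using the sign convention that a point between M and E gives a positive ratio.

Choose coordinates B = (0, 0), S = (1, 0), E = (0, 1).
1. Z lies on line EB with EZ:ZB = 1:5 ⇒ Z = (0, 5/6)
2. M lies on line SZ with SM:MZ = 4:(-1) ⇒ M = (-1/3, 10/9)
3. P is the centroid of triangle ZES ⇒ P = (1/3, 11/18)
4. N is the intersection of line ME and line PZ ⇒ N = (-1/2, 7/6)
N = M + t·(E−M) with t = -1/2, so MN:NE = t:(1−t) = -1/2:3/2

MN:NE = -1/3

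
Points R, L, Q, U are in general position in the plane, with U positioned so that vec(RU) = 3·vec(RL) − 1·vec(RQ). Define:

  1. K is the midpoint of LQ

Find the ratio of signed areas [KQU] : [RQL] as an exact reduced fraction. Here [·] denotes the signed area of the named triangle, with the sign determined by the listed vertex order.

[KQU]:[RQL] = 1/2

Choose coordinates R = (0, 0), L = (1, 0), Q = (0, 1), U = (3, -1).
1. K is the midpoint of LQ ⇒ K = (1/2, 1/2)
2·[KQU] = -1/2, 2·[RQL] = -1
[KQU]:[RQL] = -1/2:-1 = 1/2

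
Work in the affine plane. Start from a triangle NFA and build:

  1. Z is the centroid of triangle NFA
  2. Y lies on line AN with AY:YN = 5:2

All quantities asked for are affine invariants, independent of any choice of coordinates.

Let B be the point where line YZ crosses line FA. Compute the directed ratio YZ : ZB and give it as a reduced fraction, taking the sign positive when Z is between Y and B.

YZ:ZB = 8/7

Work in coordinates with N = (0, 0), F = (1, 0), A = (0, 1).
1. Z is the centroid of triangle NFA ⇒ Z = (1/3, 1/3)
2. Y lies on line AN with AY:YN = 5:2 ⇒ Y = (0, 2/7)
line YZ meets FA at B = (5/8, 3/8)
Z = Y + t·(B−Y) with t = 8/15, so YZ:ZB = 8/15:7/15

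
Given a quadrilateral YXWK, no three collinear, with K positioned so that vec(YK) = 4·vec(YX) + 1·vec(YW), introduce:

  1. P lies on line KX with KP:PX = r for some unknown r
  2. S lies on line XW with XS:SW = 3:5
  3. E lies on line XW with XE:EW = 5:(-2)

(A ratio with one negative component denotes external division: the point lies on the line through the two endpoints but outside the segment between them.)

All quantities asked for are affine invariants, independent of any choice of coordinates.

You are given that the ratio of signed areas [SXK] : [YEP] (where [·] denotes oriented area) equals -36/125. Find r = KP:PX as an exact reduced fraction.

r = 3/5

Assign Y = (0, 0), X = (1, 0), W = (0, 1), K = (4, 1) — the answer is frame-independent, so this choice is without loss of generality.
1. With KP:PX = r, write λ = r/(r+1) so P = K + λ·(X−K); P is affine-linear in λ
2. S lies on line XW with XS:SW = 3:5 ⇒ S = (5/8, 3/8)
3. E lies on line XW with XE:EW = 5:(-2) ⇒ E = (-2/3, 5/3)
Every point depending on P is an affine combination of P and λ-independent points, so each such coordinate is linear in λ; the λ² term in each signed area is a multiple of (X−K)×(X−K) = 0, so 2·[SXK] and 2·[YEP] are each linear in λ. Evaluating at λ=0 and λ=1:
  2·[SXK] = 3/2,   2·[YEP] = 17/3·λ − 22/3
So [SXK]:[YEP] = (3/2) / (17/3·λ − 22/3). Setting this equal to -36/125:
  3/2 = -36/125·(17/3·λ − 22/3)  ⇒  λ = 3/8
Then r = λ/(1−λ) = (3/8)/(5/8) = 3/5. Check: with r = 3/5, P = (23/8, 5/8) and [SXK]:[YEP] = -36/125 as required.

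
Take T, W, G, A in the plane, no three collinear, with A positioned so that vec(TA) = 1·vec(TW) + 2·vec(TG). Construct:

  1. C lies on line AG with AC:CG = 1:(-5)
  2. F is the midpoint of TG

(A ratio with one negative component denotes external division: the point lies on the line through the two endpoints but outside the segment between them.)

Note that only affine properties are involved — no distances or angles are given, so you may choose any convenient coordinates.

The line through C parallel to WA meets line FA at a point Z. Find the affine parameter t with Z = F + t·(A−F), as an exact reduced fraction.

Set T = (0, 0), W = (1, 0), G = (0, 1), A = (1, 2); any affine frame gives the same invariant.
1. C lies on line AG with AC:CG = 1:(-5) ⇒ C = (5/4, 9/4)
2. F is the midpoint of TG ⇒ F = (0, 1/2)
through C parallel to WA: direction (0, 2); meets FA at Z = (5/4, 19/8)
Z = F + t·(A−F) with t = 5/4

t = 5/4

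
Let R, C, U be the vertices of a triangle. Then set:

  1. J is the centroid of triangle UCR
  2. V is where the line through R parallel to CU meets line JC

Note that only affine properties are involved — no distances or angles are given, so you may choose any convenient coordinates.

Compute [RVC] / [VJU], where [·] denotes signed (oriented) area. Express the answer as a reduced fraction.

Choose coordinates R = (0, 0), C = (1, 0), U = (0, 1).
1. J is the centroid of triangle UCR ⇒ J = (1/3, 1/3)
2. V is where the line through R parallel to CU meets line JC ⇒ V = (-1, 1)
2·[RVC] = -1, 2·[VJU] = 2/3
[RVC]:[VJU] = -1:2/3 = -3/2

[RVC]:[VJU] = -3/2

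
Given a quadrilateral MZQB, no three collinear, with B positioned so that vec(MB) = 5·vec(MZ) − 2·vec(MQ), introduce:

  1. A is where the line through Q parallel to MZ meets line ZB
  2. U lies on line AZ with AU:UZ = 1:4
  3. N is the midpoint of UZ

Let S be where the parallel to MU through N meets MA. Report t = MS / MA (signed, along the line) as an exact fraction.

Set M = (0, 0), Z = (1, 0), Q = (0, 1), B = (5, -2); any affine frame gives the same invariant.
1. A is where the line through Q parallel to MZ meets line ZB ⇒ A = (-1, 1)
2. U lies on line AZ with AU:UZ = 1:4 ⇒ U = (-3/5, 4/5)
3. N is the midpoint of UZ ⇒ N = (1/5, 2/5)
through N parallel to MU: direction (-3/5, 4/5); meets MA at S = (2, -2)
S = M + t·(A−M) with t = -2

t = -2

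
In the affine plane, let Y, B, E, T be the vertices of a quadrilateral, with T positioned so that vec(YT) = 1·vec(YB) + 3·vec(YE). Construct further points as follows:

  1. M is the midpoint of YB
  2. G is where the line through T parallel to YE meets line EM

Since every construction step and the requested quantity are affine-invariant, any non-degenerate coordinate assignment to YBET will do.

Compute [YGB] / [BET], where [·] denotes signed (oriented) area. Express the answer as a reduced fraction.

Work in coordinates with Y = (0, 0), B = (1, 0), E = (0, 1), T = (1, 3).
1. M is the midpoint of YB ⇒ M = (1/2, 0)
2. G is where the line through T parallel to YE meets line EM ⇒ G = (1, -1)
2·[YGB] = 1, 2·[BET] = -3
[YGB]:[BET] = 1:-3 = -1/3

[YGB]:[BET] = -1/3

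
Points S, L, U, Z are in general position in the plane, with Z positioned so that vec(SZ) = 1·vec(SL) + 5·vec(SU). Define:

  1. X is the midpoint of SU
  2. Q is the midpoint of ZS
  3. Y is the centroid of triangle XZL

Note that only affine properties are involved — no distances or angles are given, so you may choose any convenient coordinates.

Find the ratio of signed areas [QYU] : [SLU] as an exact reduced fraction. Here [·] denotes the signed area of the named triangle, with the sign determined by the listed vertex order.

Choose coordinates S = (0, 0), L = (1, 0), U = (0, 1), Z = (1, 5).
1. X is the midpoint of SU ⇒ X = (0, 1/2)
2. Q is the midpoint of ZS ⇒ Q = (1/2, 5/2)
3. Y is the centroid of triangle XZL ⇒ Y = (2/3, 11/6)
2·[QYU] = -7/12, 2·[SLU] = 1
[QYU]:[SLU] = -7/12:1 = -7/12

[QYU]:[SLU] = -7/12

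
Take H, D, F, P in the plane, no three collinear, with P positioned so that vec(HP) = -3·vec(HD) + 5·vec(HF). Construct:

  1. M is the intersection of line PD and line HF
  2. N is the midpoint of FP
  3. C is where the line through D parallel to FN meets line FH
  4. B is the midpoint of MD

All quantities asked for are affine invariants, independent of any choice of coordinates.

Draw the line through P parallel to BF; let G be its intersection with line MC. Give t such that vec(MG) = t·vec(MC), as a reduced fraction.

t = 18

Set H = (0, 0), D = (1, 0), F = (0, 1), P = (-3, 5); any affine frame gives the same invariant.
1. M is the intersection of line PD and line HF ⇒ M = (0, 5/4)
2. N is the midpoint of FP ⇒ N = (-3/2, 3)
3. C is where the line through D parallel to FN meets line FH ⇒ C = (0, 4/3)
4. B is the midpoint of MD ⇒ B = (1/2, 5/8)
through P parallel to BF: direction (-1/2, 3/8); meets MC at G = (0, 11/4)
G = M + t·(C−M) with t = 18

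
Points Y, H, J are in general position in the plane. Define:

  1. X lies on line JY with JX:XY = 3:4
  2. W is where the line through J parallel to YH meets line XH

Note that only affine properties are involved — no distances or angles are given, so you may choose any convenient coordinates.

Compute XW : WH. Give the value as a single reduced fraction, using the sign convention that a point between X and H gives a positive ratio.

XW:WH = -3/7

Set Y = (0, 0), H = (1, 0), J = (0, 1); any affine frame gives the same invariant.
1. X lies on line JY with JX:XY = 3:4 ⇒ X = (0, 4/7)
2. W is where the line through J parallel to YH meets line XH ⇒ W = (-3/4, 1)
W = X + t·(H−X) with t = -3/4, so XW:WH = t:(1−t) = -3/4:7/4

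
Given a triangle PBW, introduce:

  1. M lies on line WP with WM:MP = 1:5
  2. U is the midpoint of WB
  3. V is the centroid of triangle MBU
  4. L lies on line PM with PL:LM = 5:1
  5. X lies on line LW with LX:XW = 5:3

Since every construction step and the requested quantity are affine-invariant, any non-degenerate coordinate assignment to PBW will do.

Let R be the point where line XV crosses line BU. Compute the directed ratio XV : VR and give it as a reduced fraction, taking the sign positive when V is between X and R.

Choose coordinates P = (0, 0), B = (1, 0), W = (0, 1).
1. M lies on line WP with WM:MP = 1:5 ⇒ M = (0, 5/6)
2. U is the midpoint of WB ⇒ U = (1/2, 1/2)
3. V is the centroid of triangle MBU ⇒ V = (1/2, 4/9)
4. L lies on line PM with PL:LM = 5:1 ⇒ L = (0, 25/36)
5. X lies on line LW with LX:XW = 5:3 ⇒ X = (0, 85/96)
line XV meets BU at R = (33/34, 1/34)
V = X + t·(R−X) with t = 17/33, so XV:VR = 17/33:16/33

XV:VR = 17/16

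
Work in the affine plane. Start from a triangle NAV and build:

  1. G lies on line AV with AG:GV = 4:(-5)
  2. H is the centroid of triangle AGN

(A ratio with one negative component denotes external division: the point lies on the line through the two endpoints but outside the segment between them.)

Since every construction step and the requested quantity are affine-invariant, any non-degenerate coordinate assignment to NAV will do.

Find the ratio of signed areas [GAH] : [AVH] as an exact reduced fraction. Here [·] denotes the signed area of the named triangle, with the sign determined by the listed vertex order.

Set N = (0, 0), A = (1, 0), V = (0, 1); any affine frame gives the same invariant.
1. G lies on line AV with AG:GV = 4:(-5) ⇒ G = (5, -4)
2. H is the centroid of triangle AGN ⇒ H = (2, -4/3)
2·[GAH] = 4/3, 2·[AVH] = 1/3
[GAH]:[AVH] = 4/3:1/3 = 4

[GAH]:[AVH] = 4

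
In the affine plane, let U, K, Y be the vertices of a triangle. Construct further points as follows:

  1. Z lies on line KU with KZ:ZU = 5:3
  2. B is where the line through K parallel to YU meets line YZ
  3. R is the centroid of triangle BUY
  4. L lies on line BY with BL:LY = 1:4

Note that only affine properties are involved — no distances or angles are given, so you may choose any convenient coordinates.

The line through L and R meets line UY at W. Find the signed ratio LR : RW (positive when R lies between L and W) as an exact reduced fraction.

Choose coordinates U = (0, 0), K = (1, 0), Y = (0, 1).
1. Z lies on line KU with KZ:ZU = 5:3 ⇒ Z = (3/8, 0)
2. B is where the line through K parallel to YU meets line YZ ⇒ B = (1, -5/3)
3. R is the centroid of triangle BUY ⇒ R = (1/3, -2/9)
4. L lies on line BY with BL:LY = 1:4 ⇒ L = (4/5, -17/15)
line LR meets UY at W = (0, 3/7)
R = L + t·(W−L) with t = 7/12, so LR:RW = 7/12:5/12

LR:RW = 7/5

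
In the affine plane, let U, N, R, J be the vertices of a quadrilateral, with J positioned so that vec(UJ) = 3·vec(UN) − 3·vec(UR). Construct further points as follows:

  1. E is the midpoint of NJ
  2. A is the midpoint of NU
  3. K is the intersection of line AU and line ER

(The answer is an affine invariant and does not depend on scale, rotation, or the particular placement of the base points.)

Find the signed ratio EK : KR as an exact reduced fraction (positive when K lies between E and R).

Work in coordinates with U = (0, 0), N = (1, 0), R = (0, 1), J = (3, -3).
1. E is the midpoint of NJ ⇒ E = (2, -3/2)
2. A is the midpoint of NU ⇒ A = (1/2, 0)
3. K is the intersection of line AU and line ER ⇒ K = (4/5, 0)
K = E + t·(R−E) with t = 3/5, so EK:KR = t:(1−t) = 3/5:2/5

EK:KR = 3/2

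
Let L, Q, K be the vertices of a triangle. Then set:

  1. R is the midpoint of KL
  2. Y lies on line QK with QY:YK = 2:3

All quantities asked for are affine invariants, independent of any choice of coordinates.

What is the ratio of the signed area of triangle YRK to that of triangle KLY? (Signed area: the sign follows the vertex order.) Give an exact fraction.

[YRK]:[KLY] = -1/2

Assign L = (0, 0), Q = (1, 0), K = (0, 1) — the answer is frame-independent, so this choice is without loss of generality.
1. R is the midpoint of KL ⇒ R = (0, 1/2)
2. Y lies on line QK with QY:YK = 2:3 ⇒ Y = (3/5, 2/5)
2·[YRK] = -3/10, 2·[KLY] = 3/5
[YRK]:[KLY] = -3/10:3/5 = -1/2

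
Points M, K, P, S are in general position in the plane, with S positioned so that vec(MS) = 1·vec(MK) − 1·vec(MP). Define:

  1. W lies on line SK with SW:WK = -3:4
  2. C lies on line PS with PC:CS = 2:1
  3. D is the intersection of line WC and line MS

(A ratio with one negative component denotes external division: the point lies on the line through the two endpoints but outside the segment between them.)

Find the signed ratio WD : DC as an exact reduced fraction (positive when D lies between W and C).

WD:DC = 9

Assign M = (0, 0), K = (1, 0), P = (0, 1), S = (1, -1) — the answer is frame-independent, so this choice is without loss of generality.
1. W lies on line SK with SW:WK = -3:4 ⇒ W = (1, -4)
2. C lies on line PS with PC:CS = 2:1 ⇒ C = (2/3, -1/3)
3. D is the intersection of line WC and line MS ⇒ D = (7/10, -7/10)
D = W + t·(C−W) with t = 9/10, so WD:DC = t:(1−t) = 9/10:1/10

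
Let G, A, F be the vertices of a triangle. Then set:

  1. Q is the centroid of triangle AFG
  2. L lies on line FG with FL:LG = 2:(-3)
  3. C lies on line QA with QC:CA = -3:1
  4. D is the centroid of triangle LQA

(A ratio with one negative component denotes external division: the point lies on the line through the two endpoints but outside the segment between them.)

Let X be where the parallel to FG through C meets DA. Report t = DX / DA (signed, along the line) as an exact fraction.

t = 8/5

Assign G = (0, 0), A = (1, 0), F = (0, 1) — the answer is frame-independent, so this choice is without loss of generality.
1. Q is the centroid of triangle AFG ⇒ Q = (1/3, 1/3)
2. L lies on line FG with FL:LG = 2:(-3) ⇒ L = (0, 3)
3. C lies on line QA with QC:CA = -3:1 ⇒ C = (4/3, -1/6)
4. D is the centroid of triangle LQA ⇒ D = (4/9, 10/9)
through C parallel to FG: direction (0, -1); meets DA at X = (4/3, -2/3)
X = D + t·(A−D) with t = 8/5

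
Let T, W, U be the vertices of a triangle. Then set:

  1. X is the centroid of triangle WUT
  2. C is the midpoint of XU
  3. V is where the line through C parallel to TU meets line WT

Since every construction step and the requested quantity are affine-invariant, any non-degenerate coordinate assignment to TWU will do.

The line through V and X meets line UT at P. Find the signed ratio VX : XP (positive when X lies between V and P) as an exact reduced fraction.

VX:XP = -1/2

Set T = (0, 0), W = (1, 0), U = (0, 1); any affine frame gives the same invariant.
1. X is the centroid of triangle WUT ⇒ X = (1/3, 1/3)
2. C is the midpoint of XU ⇒ C = (1/6, 2/3)
3. V is where the line through C parallel to TU meets line WT ⇒ V = (1/6, 0)
line VX meets UT at P = (0, -1/3)
X = V + t·(P−V) with t = -1, so VX:XP = -1:2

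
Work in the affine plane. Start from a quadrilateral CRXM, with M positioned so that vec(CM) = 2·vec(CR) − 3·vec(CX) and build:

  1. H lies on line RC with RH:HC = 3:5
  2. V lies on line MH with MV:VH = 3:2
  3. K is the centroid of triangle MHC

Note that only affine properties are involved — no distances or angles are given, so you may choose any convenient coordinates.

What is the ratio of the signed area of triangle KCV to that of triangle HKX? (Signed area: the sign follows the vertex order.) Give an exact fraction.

[KCV]:[HKX] = 1/3

Set C = (0, 0), R = (1, 0), X = (0, 1), M = (2, -3); any affine frame gives the same invariant.
1. H lies on line RC with RH:HC = 3:5 ⇒ H = (5/8, 0)
2. V lies on line MH with MV:VH = 3:2 ⇒ V = (47/40, -6/5)
3. K is the centroid of triangle MHC ⇒ K = (7/8, -1)
2·[KCV] = -1/8, 2·[HKX] = -3/8
[KCV]:[HKX] = -1/8:-3/8 = 1/3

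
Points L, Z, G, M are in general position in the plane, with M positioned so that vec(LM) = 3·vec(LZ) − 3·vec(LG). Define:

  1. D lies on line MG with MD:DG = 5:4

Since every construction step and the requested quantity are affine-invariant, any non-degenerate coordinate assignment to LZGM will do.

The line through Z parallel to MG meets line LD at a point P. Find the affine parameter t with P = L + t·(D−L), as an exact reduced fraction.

t = 4/3

Work in coordinates with L = (0, 0), Z = (1, 0), G = (0, 1), M = (3, -3).
1. D lies on line MG with MD:DG = 5:4 ⇒ D = (4/3, -7/9)
through Z parallel to MG: direction (-3, 4); meets LD at P = (16/9, -28/27)
P = L + t·(D−L) with t = 4/3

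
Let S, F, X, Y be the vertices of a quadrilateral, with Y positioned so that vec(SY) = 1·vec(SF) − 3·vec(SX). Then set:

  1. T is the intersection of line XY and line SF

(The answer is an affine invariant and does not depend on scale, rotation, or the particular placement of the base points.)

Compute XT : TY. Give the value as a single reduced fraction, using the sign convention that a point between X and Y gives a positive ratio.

Choose coordinates S = (0, 0), F = (1, 0), X = (0, 1), Y = (1, -3).
1. T is the intersection of line XY and line SF ⇒ T = (1/4, 0)
T = X + t·(Y−X) with t = 1/4, so XT:TY = t:(1−t) = 1/4:3/4

XT:TY = 1/3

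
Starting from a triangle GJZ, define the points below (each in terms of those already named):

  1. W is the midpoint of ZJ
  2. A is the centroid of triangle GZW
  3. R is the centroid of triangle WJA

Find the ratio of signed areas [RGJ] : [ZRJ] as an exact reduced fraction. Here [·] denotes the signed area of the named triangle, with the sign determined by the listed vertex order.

[RGJ]:[ZRJ] = 3

Choose coordinates G = (0, 0), J = (1, 0), Z = (0, 1).
1. W is the midpoint of ZJ ⇒ W = (1/2, 1/2)
2. A is the centroid of triangle GZW ⇒ A = (1/6, 1/2)
3. R is the centroid of triangle WJA ⇒ R = (5/9, 1/3)
2·[RGJ] = 1/3, 2·[ZRJ] = 1/9
[RGJ]:[ZRJ] = 1/3:1/9 = 3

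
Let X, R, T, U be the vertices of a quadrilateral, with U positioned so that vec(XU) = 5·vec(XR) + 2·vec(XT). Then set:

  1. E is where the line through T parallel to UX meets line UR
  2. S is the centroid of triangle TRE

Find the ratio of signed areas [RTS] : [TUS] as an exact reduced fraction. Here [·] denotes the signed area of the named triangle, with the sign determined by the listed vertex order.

Assign X = (0, 0), R = (1, 0), T = (0, 1), U = (5, 2) — the answer is frame-independent, so this choice is without loss of generality.
1. E is where the line through T parallel to UX meets line UR ⇒ E = (15, 7)
2. S is the centroid of triangle TRE ⇒ S = (16/3, 8/3)
2·[RTS] = -7, 2·[TUS] = 3
[RTS]:[TUS] = -7:3 = -7/3

[RTS]:[TUS] = -7/3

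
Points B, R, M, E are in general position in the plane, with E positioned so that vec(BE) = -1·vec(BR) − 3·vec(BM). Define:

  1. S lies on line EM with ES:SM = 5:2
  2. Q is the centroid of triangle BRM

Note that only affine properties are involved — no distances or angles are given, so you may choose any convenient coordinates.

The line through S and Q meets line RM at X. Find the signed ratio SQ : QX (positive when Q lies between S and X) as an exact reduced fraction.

Choose coordinates B = (0, 0), R = (1, 0), M = (0, 1), E = (-1, -3).
1. S lies on line EM with ES:SM = 5:2 ⇒ S = (-2/7, -1/7)
2. Q is the centroid of triangle BRM ⇒ Q = (1/3, 1/3)
line SQ meets RM at X = (12/23, 11/23)
Q = S + t·(X−S) with t = 23/30, so SQ:QX = 23/30:7/30

SQ:QX = 23/7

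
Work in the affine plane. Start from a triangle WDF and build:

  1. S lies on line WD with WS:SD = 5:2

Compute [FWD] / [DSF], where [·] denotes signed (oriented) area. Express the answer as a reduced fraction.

Assign W = (0, 0), D = (1, 0), F = (0, 1) — the answer is frame-independent, so this choice is without loss of generality.
1. S lies on line WD with WS:SD = 5:2 ⇒ S = (5/7, 0)
2·[FWD] = 1, 2·[DSF] = -2/7
[FWD]:[DSF] = 1:-2/7 = -7/2

[FWD]:[DSF] = -7/2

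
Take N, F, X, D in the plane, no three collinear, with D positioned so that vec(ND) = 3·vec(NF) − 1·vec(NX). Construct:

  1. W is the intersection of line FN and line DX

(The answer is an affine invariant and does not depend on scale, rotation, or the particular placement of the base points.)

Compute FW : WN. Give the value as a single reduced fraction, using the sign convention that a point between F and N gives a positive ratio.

Work in coordinates with N = (0, 0), F = (1, 0), X = (0, 1), D = (3, -1).
1. W is the intersection of line FN and line DX ⇒ W = (3/2, 0)
W = F + t·(N−F) with t = -1/2, so FW:WN = t:(1−t) = -1/2:3/2

FW:WN = -1/3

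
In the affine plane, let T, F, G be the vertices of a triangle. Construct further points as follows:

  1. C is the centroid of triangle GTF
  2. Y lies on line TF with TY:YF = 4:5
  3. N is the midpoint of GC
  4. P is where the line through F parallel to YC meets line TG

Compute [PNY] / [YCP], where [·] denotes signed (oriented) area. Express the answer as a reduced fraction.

[PNY]:[YCP] = -29/10

Set T = (0, 0), F = (1, 0), G = (0, 1); any affine frame gives the same invariant.
1. C is the centroid of triangle GTF ⇒ C = (1/3, 1/3)
2. Y lies on line TF with TY:YF = 4:5 ⇒ Y = (4/9, 0)
3. N is the midpoint of GC ⇒ N = (1/6, 2/3)
4. P is where the line through F parallel to YC meets line TG ⇒ P = (0, 3)
2·[PNY] = 29/54, 2·[YCP] = -5/27
[PNY]:[YCP] = 29/54:-5/27 = -29/10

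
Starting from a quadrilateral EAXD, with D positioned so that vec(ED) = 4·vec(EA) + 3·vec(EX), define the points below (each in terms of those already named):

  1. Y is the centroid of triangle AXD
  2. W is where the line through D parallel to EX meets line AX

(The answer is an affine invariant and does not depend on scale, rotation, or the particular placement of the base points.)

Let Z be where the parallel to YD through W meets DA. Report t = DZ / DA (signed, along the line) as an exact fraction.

t = 7

Set E = (0, 0), A = (1, 0), X = (0, 1), D = (4, 3); any affine frame gives the same invariant.
1. Y is the centroid of triangle AXD ⇒ Y = (5/3, 4/3)
2. W is where the line through D parallel to EX meets line AX ⇒ W = (4, -3)
through W parallel to YD: direction (7/3, 5/3); meets DA at Z = (-17, -18)
Z = D + t·(A−D) with t = 7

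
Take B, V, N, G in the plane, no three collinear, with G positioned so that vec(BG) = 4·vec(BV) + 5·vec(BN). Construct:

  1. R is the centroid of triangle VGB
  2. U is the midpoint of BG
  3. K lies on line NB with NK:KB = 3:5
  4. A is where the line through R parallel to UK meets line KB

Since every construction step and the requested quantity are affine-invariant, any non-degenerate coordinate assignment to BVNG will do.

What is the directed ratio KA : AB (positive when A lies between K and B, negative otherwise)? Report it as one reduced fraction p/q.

KA:AB = 5

Assign B = (0, 0), V = (1, 0), N = (0, 1), G = (4, 5) — the answer is frame-independent, so this choice is without loss of generality.
1. R is the centroid of triangle VGB ⇒ R = (5/3, 5/3)
2. U is the midpoint of BG ⇒ U = (2, 5/2)
3. K lies on line NB with NK:KB = 3:5 ⇒ K = (0, 5/8)
4. A is where the line through R parallel to UK meets line KB ⇒ A = (0, 5/48)
A = K + t·(B−K) with t = 5/6, so KA:AB = t:(1−t) = 5/6:1/6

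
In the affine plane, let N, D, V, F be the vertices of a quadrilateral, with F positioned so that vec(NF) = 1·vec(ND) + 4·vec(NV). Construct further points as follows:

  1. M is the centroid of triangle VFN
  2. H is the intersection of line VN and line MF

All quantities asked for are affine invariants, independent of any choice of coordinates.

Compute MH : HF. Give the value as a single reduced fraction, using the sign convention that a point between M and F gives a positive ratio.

Set N = (0, 0), D = (1, 0), V = (0, 1), F = (1, 4); any affine frame gives the same invariant.
1. M is the centroid of triangle VFN ⇒ M = (1/3, 5/3)
2. H is the intersection of line VN and line MF ⇒ H = (0, 1/2)
H = M + t·(F−M) with t = -1/2, so MH:HF = t:(1−t) = -1/2:3/2

MH:HF = -1/3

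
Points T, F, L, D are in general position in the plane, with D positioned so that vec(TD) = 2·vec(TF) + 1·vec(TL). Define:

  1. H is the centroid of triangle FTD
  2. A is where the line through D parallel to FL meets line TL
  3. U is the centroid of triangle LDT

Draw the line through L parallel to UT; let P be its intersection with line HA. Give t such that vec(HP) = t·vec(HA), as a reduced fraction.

t = 5/11

Assign T = (0, 0), F = (1, 0), L = (0, 1), D = (2, 1) — the answer is frame-independent, so this choice is without loss of generality.
1. H is the centroid of triangle FTD ⇒ H = (1, 1/3)
2. A is where the line through D parallel to FL meets line TL ⇒ A = (0, 3)
3. U is the centroid of triangle LDT ⇒ U = (2/3, 2/3)
through L parallel to UT: direction (-2/3, -2/3); meets HA at P = (6/11, 17/11)
P = H + t·(A−H) with t = 5/11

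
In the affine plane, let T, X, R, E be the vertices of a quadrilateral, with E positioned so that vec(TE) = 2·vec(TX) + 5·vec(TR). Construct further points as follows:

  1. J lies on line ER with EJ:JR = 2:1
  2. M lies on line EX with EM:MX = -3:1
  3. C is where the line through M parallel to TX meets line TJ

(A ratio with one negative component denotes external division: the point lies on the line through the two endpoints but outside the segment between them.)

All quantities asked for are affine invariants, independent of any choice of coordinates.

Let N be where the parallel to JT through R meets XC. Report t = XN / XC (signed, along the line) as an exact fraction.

Work in coordinates with T = (0, 0), X = (1, 0), R = (0, 1), E = (2, 5).
1. J lies on line ER with EJ:JR = 2:1 ⇒ J = (2/3, 7/3)
2. M lies on line EX with EM:MX = -3:1 ⇒ M = (1/2, -5/2)
3. C is where the line through M parallel to TX meets line TJ ⇒ C = (-5/7, -5/2)
through R parallel to JT: direction (-2/3, -7/3); meets XC at N = (-59/49, -45/14)
N = X + t·(C−X) with t = 9/7

t = 9/7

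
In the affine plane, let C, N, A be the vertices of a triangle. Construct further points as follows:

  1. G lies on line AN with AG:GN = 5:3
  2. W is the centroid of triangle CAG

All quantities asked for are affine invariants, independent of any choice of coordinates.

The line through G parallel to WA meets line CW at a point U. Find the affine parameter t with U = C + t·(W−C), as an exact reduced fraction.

t = 2

Set C = (0, 0), N = (1, 0), A = (0, 1); any affine frame gives the same invariant.
1. G lies on line AN with AG:GN = 5:3 ⇒ G = (5/8, 3/8)
2. W is the centroid of triangle CAG ⇒ W = (5/24, 11/24)
through G parallel to WA: direction (-5/24, 13/24); meets CW at U = (5/12, 11/12)
U = C + t·(W−C) with t = 2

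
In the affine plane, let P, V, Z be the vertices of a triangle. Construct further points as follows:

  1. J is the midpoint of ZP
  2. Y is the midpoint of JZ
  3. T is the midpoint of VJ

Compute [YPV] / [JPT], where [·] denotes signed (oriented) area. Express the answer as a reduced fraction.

[YPV]:[JPT] = 3

Set P = (0, 0), V = (1, 0), Z = (0, 1); any affine frame gives the same invariant.
1. J is the midpoint of ZP ⇒ J = (0, 1/2)
2. Y is the midpoint of JZ ⇒ Y = (0, 3/4)
3. T is the midpoint of VJ ⇒ T = (1/2, 1/4)
2·[YPV] = 3/4, 2·[JPT] = 1/4
[YPV]:[JPT] = 3/4:1/4 = 3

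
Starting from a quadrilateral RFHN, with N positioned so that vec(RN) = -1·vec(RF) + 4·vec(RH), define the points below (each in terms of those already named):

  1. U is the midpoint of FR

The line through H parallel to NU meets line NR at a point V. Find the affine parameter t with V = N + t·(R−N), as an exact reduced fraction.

Set R = (0, 0), F = (1, 0), H = (0, 1), N = (-1, 4); any affine frame gives the same invariant.
1. U is the midpoint of FR ⇒ U = (1/2, 0)
through H parallel to NU: direction (3/2, -4); meets NR at V = (-3/4, 3)
V = N + t·(R−N) with t = 1/4

t = 1/4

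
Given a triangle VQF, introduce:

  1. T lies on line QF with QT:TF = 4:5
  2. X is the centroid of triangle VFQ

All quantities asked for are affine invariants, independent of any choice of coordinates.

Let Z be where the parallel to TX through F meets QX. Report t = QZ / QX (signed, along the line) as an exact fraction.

Work in coordinates with V = (0, 0), Q = (1, 0), F = (0, 1).
1. T lies on line QF with QT:TF = 4:5 ⇒ T = (5/9, 4/9)
2. X is the centroid of triangle VFQ ⇒ X = (1/3, 1/3)
through F parallel to TX: direction (-2/9, -1/9); meets QX at Z = (-1/2, 3/4)
Z = Q + t·(X−Q) with t = 9/4

t = 9/4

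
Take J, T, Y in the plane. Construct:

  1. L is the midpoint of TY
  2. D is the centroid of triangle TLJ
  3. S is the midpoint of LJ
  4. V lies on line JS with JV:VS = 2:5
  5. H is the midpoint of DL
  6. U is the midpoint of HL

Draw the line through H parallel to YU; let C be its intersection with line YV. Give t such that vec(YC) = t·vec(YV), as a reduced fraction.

Choose coordinates J = (0, 0), T = (1, 0), Y = (0, 1).
1. L is the midpoint of TY ⇒ L = (1/2, 1/2)
2. D is the centroid of triangle TLJ ⇒ D = (1/2, 1/6)
3. S is the midpoint of LJ ⇒ S = (1/4, 1/4)
4. V lies on line JS with JV:VS = 2:5 ⇒ V = (1/14, 1/14)
5. H is the midpoint of DL ⇒ H = (1/2, 1/3)
6. U is the midpoint of HL ⇒ U = (1/2, 5/12)
through H parallel to YU: direction (1/2, -7/12); meets YV at C = (1/142, 129/142)
C = Y + t·(V−Y) with t = 7/71

t = 7/71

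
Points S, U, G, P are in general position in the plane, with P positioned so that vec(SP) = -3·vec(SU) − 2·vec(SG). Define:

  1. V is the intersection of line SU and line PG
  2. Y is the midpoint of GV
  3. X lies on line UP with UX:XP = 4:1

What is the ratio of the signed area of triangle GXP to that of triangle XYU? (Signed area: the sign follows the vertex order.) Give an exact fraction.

[GXP]:[XYU] = 3/10

Set S = (0, 0), U = (1, 0), G = (0, 1), P = (-3, -2); any affine frame gives the same invariant.
1. V is the intersection of line SU and line PG ⇒ V = (-1, 0)
2. Y is the midpoint of GV ⇒ Y = (-1/2, 1/2)
3. X lies on line UP with UX:XP = 4:1 ⇒ X = (-11/5, -8/5)
2·[GXP] = -6/5, 2·[XYU] = -4
[GXP]:[XYU] = -6/5:-4 = 3/10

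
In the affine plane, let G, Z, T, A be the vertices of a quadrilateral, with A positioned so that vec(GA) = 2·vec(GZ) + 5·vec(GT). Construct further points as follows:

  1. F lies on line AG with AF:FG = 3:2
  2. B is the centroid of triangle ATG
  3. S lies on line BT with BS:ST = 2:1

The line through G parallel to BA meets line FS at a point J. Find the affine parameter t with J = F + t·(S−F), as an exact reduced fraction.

Set G = (0, 0), Z = (1, 0), T = (0, 1), A = (2, 5); any affine frame gives the same invariant.
1. F lies on line AG with AF:FG = 3:2 ⇒ F = (4/5, 2)
2. B is the centroid of triangle ATG ⇒ B = (2/3, 2)
3. S lies on line BT with BS:ST = 2:1 ⇒ S = (2/9, 4/3)
through G parallel to BA: direction (4/3, 3); meets FS at J = (56/57, 42/19)
J = F + t·(S−F) with t = -6/19

t = -6/19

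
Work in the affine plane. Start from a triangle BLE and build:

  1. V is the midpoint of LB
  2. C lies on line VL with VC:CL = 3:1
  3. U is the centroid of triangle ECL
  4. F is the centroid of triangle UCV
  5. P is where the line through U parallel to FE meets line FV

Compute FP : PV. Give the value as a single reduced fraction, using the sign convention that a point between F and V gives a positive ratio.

FP:PV = -1/3

Assign B = (0, 0), L = (1, 0), E = (0, 1) — the answer is frame-independent, so this choice is without loss of generality.
1. V is the midpoint of LB ⇒ V = (1/2, 0)
2. C lies on line VL with VC:CL = 3:1 ⇒ C = (7/8, 0)
3. U is the centroid of triangle ECL ⇒ U = (5/8, 1/3)
4. F is the centroid of triangle UCV ⇒ F = (2/3, 1/9)
5. P is where the line through U parallel to FE meets line FV ⇒ P = (3/4, 1/6)
P = F + t·(V−F) with t = -1/2, so FP:PV = t:(1−t) = -1/2:3/2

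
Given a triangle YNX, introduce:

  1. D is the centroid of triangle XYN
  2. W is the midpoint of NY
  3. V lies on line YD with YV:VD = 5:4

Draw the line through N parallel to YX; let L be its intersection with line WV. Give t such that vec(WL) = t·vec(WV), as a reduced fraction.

t = -27/17

Work in coordinates with Y = (0, 0), N = (1, 0), X = (0, 1).
1. D is the centroid of triangle XYN ⇒ D = (1/3, 1/3)
2. W is the midpoint of NY ⇒ W = (1/2, 0)
3. V lies on line YD with YV:VD = 5:4 ⇒ V = (5/27, 5/27)
through N parallel to YX: direction (0, 1); meets WV at L = (1, -5/17)
L = W + t·(V−W) with t = -27/17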